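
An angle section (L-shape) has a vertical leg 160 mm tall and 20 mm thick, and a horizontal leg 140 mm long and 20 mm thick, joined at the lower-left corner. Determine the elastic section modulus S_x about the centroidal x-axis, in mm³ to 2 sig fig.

Split into non-overlapping primitives; take the origin at the lower-left of the bounding box.
Vertical leg: 20 × 160, A = 3 200 mm², y = 80 mm, Ī = 6 826 667 mm⁴.
Horizontal leg (remainder): 120 × 20, A = 2 400 mm², y = 10 mm, Ī = 80 000 mm⁴.
Centroid: ȳ = ΣA·y / ΣA = 50 mm.
Transfer each piece to the centroidal x-axis using Ī + A·d² with d = y − 50:
  vertical leg: d = 30 mm → contributes +9 706 667 mm⁴
  horizontal leg (remainder): d = -40 mm → contributes +3 920 000 mm⁴
Total I = 13 626 667 mm⁴.
Extreme fibre distance c = 110 mm; S = I/c = 123 879 mm³.

S_x ≈ 1.2 × 10⁵ mm³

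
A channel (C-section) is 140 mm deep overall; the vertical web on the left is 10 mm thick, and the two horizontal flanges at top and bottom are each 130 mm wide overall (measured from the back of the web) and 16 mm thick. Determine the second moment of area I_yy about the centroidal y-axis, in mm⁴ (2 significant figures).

I_yy ≈ 9.0 × 10⁶ mm⁴

Decompose the section into non-overlapping parts with the origin at the bottom-left of its bounding rectangle.
Web: 10 × 140, A = 1 400 mm², x = 5 mm, Ī = 11 667 mm⁴.
Top flange (beyond web): 120 × 16, A = 1 920 mm², x = 70 mm, Ī = 2 304 000 mm⁴.
Bottom flange (beyond web): 120 × 16, A = 1 920 mm², x = 70 mm, Ī = 2 304 000 mm⁴.
Centroid: x̄ = ΣA·x / ΣA = 52.63 mm.
Transfer each piece to the centroidal y-axis using Ī + A·d² with d = x − 52.63:
  web: d = -47.63 mm → contributes +3 188 209 mm⁴
  top flange (beyond web): d = 17.37 mm → contributes +2 883 057 mm⁴
  bottom flange (beyond web): d = 17.37 mm → contributes +2 883 057 mm⁴
Total I = 8 954 323 mm⁴.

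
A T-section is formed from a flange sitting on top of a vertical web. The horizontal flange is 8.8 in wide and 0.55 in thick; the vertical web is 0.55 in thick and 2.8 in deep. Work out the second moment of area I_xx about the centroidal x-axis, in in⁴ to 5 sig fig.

I_xx ≈ 4.4059 in⁴

Split into non-overlapping primitives; take the origin at the lower-left of the bounding box.
Flange: 8.8 × 0.55, A = 4.84 in², y = 3.075 in, Ī = 0.1220083 in⁴.
Web: 0.55 × 2.8, A = 1.54 in², y = 1.4 in, Ī = 1.006133 in⁴.
Centroid: ȳ = ΣA·y / ΣA = 2.67069 in.
Transfer each piece to the centroidal x-axis using Ī + A·d² with d = y − 2.67069:
  flange: d = 0.4043103 in → contributes +0.9131879 in⁴
  web: d = -1.27069 in → contributes +3.492698 in⁴
Total I = 4.405886 in⁴.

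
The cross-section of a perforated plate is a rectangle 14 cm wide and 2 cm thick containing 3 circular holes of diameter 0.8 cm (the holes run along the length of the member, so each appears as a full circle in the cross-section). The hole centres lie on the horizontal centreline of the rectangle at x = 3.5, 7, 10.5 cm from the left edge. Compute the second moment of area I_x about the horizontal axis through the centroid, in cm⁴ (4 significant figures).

Break the section into simple shapes (no overlaps), measuring from the bottom-left corner of the bounding box.
Plate: 14 × 2, A = 28 cm², y = 1 cm, Ī = 9.33333 cm⁴.
Hole 1 (subtracted): ⌀0.8, A = 0.502655 cm², y = 1 cm, Ī = 0.0201062 cm⁴.
Hole 2 (subtracted): ⌀0.8, A = 0.502655 cm², y = 1 cm, Ī = 0.0201062 cm⁴.
Hole 3 (subtracted): ⌀0.8, A = 0.502655 cm², y = 1 cm, Ī = 0.0201062 cm⁴.
By symmetry the centroid is at mid-height, ȳ = 1 cm.
All pieces are centred on the horizontal axis through the centroid, so I = ΣĪ (holes subtracted) = 9.27301 cm⁴.

I_x ≈ 9.273 cm⁴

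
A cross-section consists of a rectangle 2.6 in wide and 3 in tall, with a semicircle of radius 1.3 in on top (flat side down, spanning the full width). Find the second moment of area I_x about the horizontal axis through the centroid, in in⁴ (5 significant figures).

I_x ≈ 14.501 in⁴

Break the section into simple shapes (no overlaps), measuring from the bottom-left corner of the bounding box.
Rectangular body: 2.6 × 3, A = 7.8 in², y = 1.5 in, Ī = 5.85 in⁴.
Semicircular cap: semicircle r = 1.3, A = 2.654646 in², y = 3.551737 in, Ī = 0.3134769 in⁴.
Centroid: ȳ = ΣA·y / ΣA = 2.020978 in.
Transfer each piece to the horizontal axis through the centroid using Ī + A·d² with d = y − 2.020978:
  rectangular body: d = -0.5209775 in → contributes +7.967057 in⁴
  semicircular cap: d = 1.53076 in → contributes +6.533909 in⁴
Total I = 14.50097 in⁴.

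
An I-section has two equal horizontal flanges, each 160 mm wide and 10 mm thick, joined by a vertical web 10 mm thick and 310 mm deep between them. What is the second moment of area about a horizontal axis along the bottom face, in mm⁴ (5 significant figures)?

Split into non-overlapping primitives; take the origin at the lower-left of the bounding box.
Bottom flange: 160 × 10, A = 1 600 mm², y = 5 mm, Ī = 13333.33 mm⁴.
Web: 10 × 310, A = 3 100 mm², y = 165 mm, Ī = 24 825 833 mm⁴.
Top flange: 160 × 10, A = 1 600 mm², y = 325 mm, Ī = 13333.33 mm⁴.
Transfer each piece to a horizontal axis along the bottom face using Ī + A·d² with d = y − 0:
  bottom flange: d = 5 mm → contributes +53333.33 mm⁴
  web: d = 165 mm → contributes +109 223 333 mm⁴
  top flange: d = 325 mm → contributes +169 013 333 mm⁴
Total I = 278 290 000 mm⁴.

I_base ≈ 2.7829 × 10⁸ mm⁴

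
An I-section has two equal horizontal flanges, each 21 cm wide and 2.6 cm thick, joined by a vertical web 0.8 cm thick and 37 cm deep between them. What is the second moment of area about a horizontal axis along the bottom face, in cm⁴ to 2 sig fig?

I_base ≈ 1.1 × 10⁵ cm⁴

Treat the section as a set of non-overlapping primitives; coordinates are from the bounding-box lower-left.
Bottom flange: 21 × 2.6, A = 54.6 cm², y = 1.3 cm, Ī = 30.76 cm⁴.
Web: 0.8 × 37, A = 29.6 cm², y = 21.1 cm, Ī = 3 377 cm⁴.
Top flange: 21 × 2.6, A = 54.6 cm², y = 40.9 cm, Ī = 30.76 cm⁴.
Transfer each piece to a horizontal axis along the bottom face using Ī + A·d² with d = y − 0:
  bottom flange: d = 1.3 cm → contributes +123 cm⁴
  web: d = 21.1 cm → contributes +16 555 cm⁴
  top flange: d = 40.9 cm → contributes +91 366 cm⁴
Total I = 108 044 cm⁴.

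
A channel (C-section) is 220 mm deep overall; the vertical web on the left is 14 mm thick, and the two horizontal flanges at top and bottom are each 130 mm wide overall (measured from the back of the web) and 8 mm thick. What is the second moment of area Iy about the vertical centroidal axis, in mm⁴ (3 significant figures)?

Treat the section as a set of non-overlapping primitives; coordinates are from the bounding-box lower-left.
Web: 14 × 220, A = 3 080 mm², x = 7 mm, Ī = 50 307 mm⁴.
Top flange (beyond web): 116 × 8, A = 928 mm², x = 72 mm, Ī = 1 040 597 mm⁴.
Bottom flange (beyond web): 116 × 8, A = 928 mm², x = 72 mm, Ī = 1 040 597 mm⁴.
Centroid: x̄ = ΣA·x / ΣA = 31.441 mm.
Transfer each piece to the vertical centroidal axis using Ī + A·d² with d = x − 31.441:
  web: d = -24.441 mm → contributes +1 890 159 mm⁴
  top flange (beyond web): d = 40.559 mm → contributes +2 567 199 mm⁴
  bottom flange (beyond web): d = 40.559 mm → contributes +2 567 199 mm⁴
Total I = 7 024 558 mm⁴.

Iy ≈ 7.02 × 10⁶ mm⁴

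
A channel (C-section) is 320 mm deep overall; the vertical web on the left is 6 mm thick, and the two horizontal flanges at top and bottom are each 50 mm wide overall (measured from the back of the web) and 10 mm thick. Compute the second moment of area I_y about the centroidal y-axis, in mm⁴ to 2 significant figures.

Split into non-overlapping primitives; take the origin at the lower-left of the bounding box.
Web: 6 × 320, A = 1 920 mm², x = 3 mm, Ī = 5 760 mm⁴.
Top flange (beyond web): 44 × 10, A = 440 mm², x = 28 mm, Ī = 70 987 mm⁴.
Bottom flange (beyond web): 44 × 10, A = 440 mm², x = 28 mm, Ī = 70 987 mm⁴.
Centroid: x̄ = ΣA·x / ΣA = 10.86 mm.
Transfer each piece to the centroidal y-axis using Ī + A·d² with d = x − 10.86:
  web: d = -7.857 mm → contributes +124 291 mm⁴
  top flange (beyond web): d = 17.14 mm → contributes +200 293 mm⁴
  bottom flange (beyond web): d = 17.14 mm → contributes +200 293 mm⁴
Total I = 524 876 mm⁴.

I_y ≈ 5.2 × 10⁵ mm⁴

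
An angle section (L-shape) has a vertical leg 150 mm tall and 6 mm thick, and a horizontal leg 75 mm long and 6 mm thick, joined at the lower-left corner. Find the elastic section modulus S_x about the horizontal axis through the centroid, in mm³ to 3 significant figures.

S_x ≈ 3.23 × 10⁴ mm³

Decompose the section into non-overlapping parts with the origin at the bottom-left of its bounding rectangle.
Vertical leg: 6 × 150, A = 900 mm², y = 75 mm, Ī = 1 687 500 mm⁴.
Horizontal leg (remainder): 69 × 6, A = 414 mm², y = 3 mm, Ī = 1 242 mm⁴.
Centroid: ȳ = ΣA·y / ΣA = 52.315 mm.
Transfer each piece to the horizontal axis through the centroid using Ī + A·d² with d = y − 52.315:
  vertical leg: d = 22.685 mm → contributes +2 150 646 mm⁴
  horizontal leg (remainder): d = -49.315 mm → contributes +1 008 080 mm⁴
Total I = 3 158 726 mm⁴.
Extreme fibre distance c = 97.685 mm; S = I/c = 32 336 mm³.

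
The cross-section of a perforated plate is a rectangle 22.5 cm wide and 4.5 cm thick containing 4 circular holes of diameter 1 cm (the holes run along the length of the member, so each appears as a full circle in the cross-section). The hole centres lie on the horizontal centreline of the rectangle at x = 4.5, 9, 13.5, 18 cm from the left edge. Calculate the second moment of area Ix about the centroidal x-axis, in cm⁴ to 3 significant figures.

Ix ≈ 171 cm⁴

Break the section into simple shapes (no overlaps), measuring from the bottom-left corner of the bounding box.
Plate: 22.5 × 4.5, A = 101.25 cm², y = 2.25 cm, Ī = 170.86 cm⁴.
Hole 1 (subtracted): ⌀1, A = 0.7854 cm², y = 2.25 cm, Ī = 0.049087 cm⁴.
Hole 2 (subtracted): ⌀1, A = 0.7854 cm², y = 2.25 cm, Ī = 0.049087 cm⁴.
Hole 3 (subtracted): ⌀1, A = 0.7854 cm², y = 2.25 cm, Ī = 0.049087 cm⁴.
Hole 4 (subtracted): ⌀1, A = 0.7854 cm², y = 2.25 cm, Ī = 0.049087 cm⁴.
By symmetry the centroid is at mid-height, ȳ = 2.25 cm.
All pieces are centred on the centroidal x-axis, so I = ΣĪ (holes subtracted) = 170.66 cm⁴.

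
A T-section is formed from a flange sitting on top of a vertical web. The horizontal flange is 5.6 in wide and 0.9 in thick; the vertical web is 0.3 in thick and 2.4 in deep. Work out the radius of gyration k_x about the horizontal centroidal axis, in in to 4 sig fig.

Decompose the section into non-overlapping parts with the origin at the bottom-left of its bounding rectangle.
Flange: 5.6 × 0.9, A = 5.04 in², y = 2.85 in, Ī = 0.3402 in⁴.
Web: 0.3 × 2.4, A = 0.72 in², y = 1.2 in, Ī = 0.3456 in⁴.
Centroid: ȳ = ΣA·y / ΣA = 2.64375 in.
Transfer each piece to the horizontal centroidal axis using Ī + A·d² with d = y − 2.64375:
  flange: d = 0.20625 in → contributes +0.554597 in⁴
  web: d = -1.44375 in → contributes +1.84638 in⁴
Total I = 2.40098 in⁴.
Radius of gyration: k = √(I/A) = √(2.40098 / 5.76) = 0.645628 in.

k_x ≈ 0.6456 in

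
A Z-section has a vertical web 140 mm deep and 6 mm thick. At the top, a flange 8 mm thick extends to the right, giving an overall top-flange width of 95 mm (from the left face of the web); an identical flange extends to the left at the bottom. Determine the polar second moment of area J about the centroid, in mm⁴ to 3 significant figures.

Decompose the section into non-overlapping parts with the origin at the bottom-left of its bounding rectangle.
Web: 6 × 140, A = 840 mm², y = 70 mm, Ī = 1 372 000 mm⁴.
Top flange (beyond web): 89 × 8, A = 712 mm², y = 136 mm, Ī = 3797.3 mm⁴.
Bottom flange (beyond web): 89 × 8, A = 712 mm², y = 4 mm, Ī = 3797.3 mm⁴.
Centroid: ȳ = ΣA·y / ΣA = 70 mm.
Transfer each piece to the centroidal x-axis using Ī + A·d² with d = y − 70:
  web: d = 0 mm → contributes +1 372 000 mm⁴
  top flange (beyond web): d = 66 mm → contributes +3 105 269 mm⁴
  bottom flange (beyond web): d = -66 mm → contributes +3 105 269 mm⁴
Total I = 7 582 539 mm⁴.
For the y-axis: x̄ = 92 mm.
Repeating about the centroidal y-axis gives I_y = 4 155 379 mm⁴.
Polar second moment: J = I_x + I_y = 11 737 917 mm⁴.

J ≈ 1.17 × 10⁷ mm⁴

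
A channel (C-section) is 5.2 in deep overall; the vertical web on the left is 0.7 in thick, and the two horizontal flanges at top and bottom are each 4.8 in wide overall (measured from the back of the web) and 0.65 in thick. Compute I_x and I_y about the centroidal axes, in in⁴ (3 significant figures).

Treat the section as a set of non-overlapping primitives; coordinates are from the bounding-box lower-left.
Web: 0.7 × 5.2, A = 3.64 in², y = 2.6 in, Ī = 8.2021 in⁴.
Top flange (beyond web): 4.1 × 0.65, A = 2.665 in², y = 4.875 in, Ī = 0.09383 in⁴.
Bottom flange (beyond web): 4.1 × 0.65, A = 2.665 in², y = 0.325 in, Ī = 0.09383 in⁴.
By symmetry the centroid is at mid-height, ȳ = 2.6 in.
Transfer each piece to the centroidal x-axis using Ī + A·d² with d = y − 2.6:
  web: d = 0 in → contributes +8.2021 in⁴
  top flange (beyond web): d = 2.275 in → contributes +13.887 in⁴
  bottom flange (beyond web): d = -2.275 in → contributes +13.887 in⁴
Total I = 35.976 in⁴.
For the y-axis: x̄ = 1.7761 in.
Repeating about the centroidal y-axis gives I_y = 20.073 in⁴.

I_x ≈ 36.0 in⁴, I_y ≈ 20.1 in⁴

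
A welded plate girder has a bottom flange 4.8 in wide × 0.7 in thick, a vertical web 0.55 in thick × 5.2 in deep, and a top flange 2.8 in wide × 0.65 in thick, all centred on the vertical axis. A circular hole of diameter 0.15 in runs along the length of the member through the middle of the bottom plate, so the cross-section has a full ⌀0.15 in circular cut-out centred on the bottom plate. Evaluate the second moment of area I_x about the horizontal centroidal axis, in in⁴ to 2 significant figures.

I_x ≈ 49 in⁴

Decompose the section into non-overlapping parts with the origin at the bottom-left of its bounding rectangle.
Bottom plate: 4.8 × 0.7, A = 3.36 in², y = 0.35 in, Ī = 0.1372 in⁴.
Web plate: 0.55 × 5.2, A = 2.86 in², y = 3.3 in, Ī = 6.445 in⁴.
Top plate: 2.8 × 0.65, A = 1.82 in², y = 6.225 in, Ī = 0.06408 in⁴.
Hole (subtracted): ⌀0.15, A = 0.01767 in², y = 0.35 in, Ī = 0.00002485 in⁴.
Centroid: ȳ = ΣA·y / ΣA = 2.735 in.
Transfer each piece to the horizontal centroidal axis using Ī + A·d² with d = y − 2.735:
  bottom plate: d = -2.385 in → contributes +19.24 in⁴
  web plate: d = 0.5655 in → contributes +7.359 in⁴
  top plate: d = 3.49 in → contributes +22.24 in⁴
  hole: d = -2.385 in → contributes −0.1005 in⁴
Total I = 48.74 in⁴.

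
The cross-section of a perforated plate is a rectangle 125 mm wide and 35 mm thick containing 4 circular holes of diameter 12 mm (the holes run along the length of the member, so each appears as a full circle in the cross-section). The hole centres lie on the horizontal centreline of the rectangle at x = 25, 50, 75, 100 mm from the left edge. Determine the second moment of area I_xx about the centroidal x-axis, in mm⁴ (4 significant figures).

I_xx ≈ 4.425 × 10⁵ mm⁴

Split into non-overlapping primitives; take the origin at the lower-left of the bounding box.
Plate: 125 × 35, A = 4 375 mm², y = 17.5 mm, Ī = 446 615 mm⁴.
Hole 1 (subtracted): ⌀12, A = 113.097 mm², y = 17.5 mm, Ī = 1017.88 mm⁴.
Hole 2 (subtracted): ⌀12, A = 113.097 mm², y = 17.5 mm, Ī = 1017.88 mm⁴.
Hole 3 (subtracted): ⌀12, A = 113.097 mm², y = 17.5 mm, Ī = 1017.88 mm⁴.
Hole 4 (subtracted): ⌀12, A = 113.097 mm², y = 17.5 mm, Ī = 1017.88 mm⁴.
By symmetry the centroid is at mid-height, ȳ = 17.5 mm.
All pieces are centred on the centroidal x-axis, so I = ΣĪ (holes subtracted) = 442 543 mm⁴.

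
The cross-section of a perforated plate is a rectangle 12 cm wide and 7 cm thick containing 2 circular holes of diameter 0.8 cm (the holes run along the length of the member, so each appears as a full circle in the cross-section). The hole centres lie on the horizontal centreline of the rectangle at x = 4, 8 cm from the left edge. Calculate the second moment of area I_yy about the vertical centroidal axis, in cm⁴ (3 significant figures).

Treat the section as a set of non-overlapping primitives; coordinates are from the bounding-box lower-left.
Plate: 12 × 7, A = 84 cm², x = 6 cm, Ī = 1 008 cm⁴.
Hole 1 (subtracted): ⌀0.8, A = 0.50265 cm², x = 4 cm, Ī = 0.020106 cm⁴.
Hole 2 (subtracted): ⌀0.8, A = 0.50265 cm², x = 8 cm, Ī = 0.020106 cm⁴.
By symmetry the centroid is at mid-width, x̄ = 6 cm.
Transfer each piece to the vertical centroidal axis using Ī + A·d² with d = x − 6:
  plate: d = 0 cm → contributes +1 008 cm⁴
  hole 1: d = -2 cm → contributes −2.0307 cm⁴
  hole 2: d = 2 cm → contributes −2.0307 cm⁴
Total I = 1003.9 cm⁴.

I_yy ≈ 1000 cm⁴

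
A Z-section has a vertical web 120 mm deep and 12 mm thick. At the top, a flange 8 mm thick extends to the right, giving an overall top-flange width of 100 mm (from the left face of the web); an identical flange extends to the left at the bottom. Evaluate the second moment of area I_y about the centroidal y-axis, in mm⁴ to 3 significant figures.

Decompose the section into non-overlapping parts with the origin at the bottom-left of its bounding rectangle.
Web: 12 × 120, A = 1 440 mm², x = 94 mm, Ī = 17 280 mm⁴.
Top flange (beyond web): 88 × 8, A = 704 mm², x = 144 mm, Ī = 454 315 mm⁴.
Bottom flange (beyond web): 88 × 8, A = 704 mm², x = 44 mm, Ī = 454 315 mm⁴.
Centroid: x̄ = ΣA·x / ΣA = 94 mm.
Transfer each piece to the centroidal y-axis using Ī + A·d² with d = x − 94:
  web: d = 0 mm → contributes +17 280 mm⁴
  top flange (beyond web): d = 50 mm → contributes +2 214 315 mm⁴
  bottom flange (beyond web): d = -50 mm → contributes +2 214 315 mm⁴
Total I = 4 445 909 mm⁴.

I_y ≈ 4.45 × 10⁶ mm⁴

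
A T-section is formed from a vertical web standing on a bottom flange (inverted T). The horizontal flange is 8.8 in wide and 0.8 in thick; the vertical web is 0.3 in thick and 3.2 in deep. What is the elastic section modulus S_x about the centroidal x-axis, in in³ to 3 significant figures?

Decompose the section into non-overlapping parts with the origin at the bottom-left of its bounding rectangle.
Flange: 8.8 × 0.8, A = 7.04 in², y = 0.4 in, Ī = 0.37547 in⁴.
Web: 0.3 × 3.2, A = 0.96 in², y = 2.4 in, Ī = 0.8192 in⁴.
Centroid: ȳ = ΣA·y / ΣA = 0.64 in.
Transfer each piece to the centroidal x-axis using Ī + A·d² with d = y − 0.64:
  flange: d = -0.24 in → contributes +0.78097 in⁴
  web: d = 1.76 in → contributes +3.7929 in⁴
Total I = 4.5739 in⁴.
Extreme fibre distance c = 3.36 in; S = I/c = 1.3613 in³.

S_x ≈ 1.36 in³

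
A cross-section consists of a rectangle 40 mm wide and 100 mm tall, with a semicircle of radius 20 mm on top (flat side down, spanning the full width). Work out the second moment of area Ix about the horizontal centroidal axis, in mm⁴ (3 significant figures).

Break the section into simple shapes (no overlaps), measuring from the bottom-left corner of the bounding box.
Rectangular body: 40 × 100, A = 4 000 mm², y = 50 mm, Ī = 3 333 333 mm⁴.
Semicircular cap: semicircle r = 20, A = 628.32 mm², y = 108.49 mm, Ī = 17 561 mm⁴.
Centroid: ȳ = ΣA·y / ΣA = 57.94 mm.
Transfer each piece to the horizontal centroidal axis using Ī + A·d² with d = y − 57.94:
  rectangular body: d = -7.9401 mm → contributes +3 585 513 mm⁴
  semicircular cap: d = 50.548 mm → contributes +1 622 989 mm⁴
Total I = 5 208 502 mm⁴.

Ix ≈ 5.21 × 10⁶ mm⁴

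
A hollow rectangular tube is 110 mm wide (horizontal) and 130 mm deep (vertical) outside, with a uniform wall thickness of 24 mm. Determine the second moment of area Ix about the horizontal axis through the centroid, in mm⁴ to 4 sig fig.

Ix ≈ 1.729 × 10⁷ mm⁴

Break the section into simple shapes (no overlaps), measuring from the bottom-left corner of the bounding box.
Outer rectangle: 110 × 130, A = 14 300 mm², y = 65 mm, Ī = 20 139 167 mm⁴.
Inner void (subtracted): 62 × 82, A = 5 084 mm², y = 65 mm, Ī = 2 848 735 mm⁴.
By symmetry the centroid is at mid-height, ȳ = 65 mm.
All pieces are centred on the horizontal axis through the centroid, so I = ΣĪ (holes subtracted) = 17 290 432 mm⁴.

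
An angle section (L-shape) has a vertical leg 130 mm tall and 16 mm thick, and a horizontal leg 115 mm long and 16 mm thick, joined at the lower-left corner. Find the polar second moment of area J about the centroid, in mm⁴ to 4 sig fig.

J ≈ 1.020 × 10⁷ mm⁴

Break the section into simple shapes (no overlaps), measuring from the bottom-left corner of the bounding box.
Vertical leg: 16 × 130, A = 2 080 mm², y = 65 mm, Ī = 2 929 333 mm⁴.
Horizontal leg (remainder): 99 × 16, A = 1 584 mm², y = 8 mm, Ī = 33 792 mm⁴.
Centroid: ȳ = ΣA·y / ΣA = 40.3581 mm.
Transfer each piece to the centroidal x-axis using Ī + A·d² with d = y − 40.3581:
  vertical leg: d = 24.6419 mm → contributes +4 192 360 mm⁴
  horizontal leg (remainder): d = -32.3581 mm → contributes +1 692 312 mm⁴
Total I = 5 884 672 mm⁴.
For the y-axis: x̄ = 32.8581 mm.
Repeating about the centroidal y-axis gives I_y = 4 311 132 mm⁴.
Polar second moment: J = I_x + I_y = 10 195 803 mm⁴.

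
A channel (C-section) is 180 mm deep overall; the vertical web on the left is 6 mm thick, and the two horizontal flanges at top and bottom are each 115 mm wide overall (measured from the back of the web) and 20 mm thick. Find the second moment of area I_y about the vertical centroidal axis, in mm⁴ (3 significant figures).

Treat the section as a set of non-overlapping primitives; coordinates are from the bounding-box lower-left.
Web: 6 × 180, A = 1 080 mm², x = 3 mm, Ī = 3 240 mm⁴.
Top flange (beyond web): 109 × 20, A = 2 180 mm², x = 60.5 mm, Ī = 2 158 382 mm⁴.
Bottom flange (beyond web): 109 × 20, A = 2 180 mm², x = 60.5 mm, Ī = 2 158 382 mm⁴.
Centroid: x̄ = ΣA·x / ΣA = 49.085 mm.
Transfer each piece to the vertical centroidal axis using Ī + A·d² with d = x − 49.085:
  web: d = -46.085 mm → contributes +2 296 929 mm⁴
  top flange (beyond web): d = 11.415 mm → contributes +2 442 462 mm⁴
  bottom flange (beyond web): d = 11.415 mm → contributes +2 442 462 mm⁴
Total I = 7 181 854 mm⁴.

I_y ≈ 7.18 × 10⁶ mm⁴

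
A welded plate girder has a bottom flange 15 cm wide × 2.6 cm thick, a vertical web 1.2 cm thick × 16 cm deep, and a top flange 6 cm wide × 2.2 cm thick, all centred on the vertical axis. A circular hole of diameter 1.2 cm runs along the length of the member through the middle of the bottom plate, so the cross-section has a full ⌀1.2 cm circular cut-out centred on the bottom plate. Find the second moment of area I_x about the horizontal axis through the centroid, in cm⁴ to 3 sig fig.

Split into non-overlapping primitives; take the origin at the lower-left of the bounding box.
Bottom plate: 15 × 2.6, A = 39 cm², y = 1.3 cm, Ī = 21.97 cm⁴.
Web plate: 1.2 × 16, A = 19.2 cm², y = 10.6 cm, Ī = 409.6 cm⁴.
Top plate: 6 × 2.2, A = 13.2 cm², y = 19.7 cm, Ī = 5.324 cm⁴.
Hole (subtracted): ⌀1.2, A = 1.131 cm², y = 1.3 cm, Ī = 0.10179 cm⁴.
Centroid: ȳ = ΣA·y / ΣA = 7.2975 cm.
Transfer each piece to the horizontal axis through the centroid using Ī + A·d² with d = y − 7.2975:
  bottom plate: d = -5.9975 cm → contributes +1424.8 cm⁴
  web plate: d = 3.3025 cm → contributes +619 cm⁴
  top plate: d = 12.402 cm → contributes +2035.8 cm⁴
  hole: d = -5.9975 cm → contributes −40.783 cm⁴
Total I = 4038.8 cm⁴.

I_x ≈ 4040 cm⁴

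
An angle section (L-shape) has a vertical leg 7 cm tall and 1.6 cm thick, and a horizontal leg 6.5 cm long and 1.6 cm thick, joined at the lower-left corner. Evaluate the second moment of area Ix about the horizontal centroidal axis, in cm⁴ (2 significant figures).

Treat the section as a set of non-overlapping primitives; coordinates are from the bounding-box lower-left.
Vertical leg: 1.6 × 7, A = 11.2 cm², y = 3.5 cm, Ī = 45.73 cm⁴.
Horizontal leg (remainder): 4.9 × 1.6, A = 7.84 cm², y = 0.8 cm, Ī = 1.673 cm⁴.
Centroid: ȳ = ΣA·y / ΣA = 2.388 cm.
Transfer each piece to the horizontal centroidal axis using Ī + A·d² with d = y − 2.388:
  vertical leg: d = 1.112 cm → contributes +59.58 cm⁴
  horizontal leg (remainder): d = -1.588 cm → contributes +21.45 cm⁴
Total I = 81.03 cm⁴.

Ix ≈ 81 cm⁴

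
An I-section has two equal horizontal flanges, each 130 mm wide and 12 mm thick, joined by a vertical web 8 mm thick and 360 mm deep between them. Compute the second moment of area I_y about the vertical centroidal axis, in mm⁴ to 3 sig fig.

Decompose the section into non-overlapping parts with the origin at the bottom-left of its bounding rectangle.
Bottom flange: 130 × 12, A = 1 560 mm², x = 65 mm, Ī = 2 197 000 mm⁴.
Web: 8 × 360, A = 2 880 mm², x = 65 mm, Ī = 15 360 mm⁴.
Top flange: 130 × 12, A = 1 560 mm², x = 65 mm, Ī = 2 197 000 mm⁴.
By symmetry the centroid is at mid-width, x̄ = 65 mm.
All pieces are centred on the vertical centroidal axis, so I = ΣĪ = 4 409 360 mm⁴.

I_y ≈ 4.41 × 10⁶ mm⁴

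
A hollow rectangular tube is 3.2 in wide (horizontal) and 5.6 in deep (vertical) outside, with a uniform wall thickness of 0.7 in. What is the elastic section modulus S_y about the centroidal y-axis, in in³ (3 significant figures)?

S_y ≈ 8.28 in³

Decompose the section into non-overlapping parts with the origin at the bottom-left of its bounding rectangle.
Outer rectangle: 3.2 × 5.6, A = 17.92 in², x = 1.6 in, Ī = 15.292 in⁴.
Inner void (subtracted): 1.8 × 4.2, A = 7.56 in², x = 1.6 in, Ī = 2.0412 in⁴.
By symmetry the centroid is at mid-width, x̄ = 1.6 in.
All pieces are centred on the centroidal y-axis, so I = ΣĪ (holes subtracted) = 13.251 in⁴.
Extreme fibre distance c = 1.6 in; S = I/c = 8.2816 in³.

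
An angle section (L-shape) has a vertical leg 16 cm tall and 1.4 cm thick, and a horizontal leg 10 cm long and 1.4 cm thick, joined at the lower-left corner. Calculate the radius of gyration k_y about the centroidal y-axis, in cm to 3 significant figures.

k_y ≈ 2.82 cm

Decompose the section into non-overlapping parts with the origin at the bottom-left of its bounding rectangle.
Vertical leg: 1.4 × 16, A = 22.4 cm², x = 0.7 cm, Ī = 3.6587 cm⁴.
Horizontal leg (remainder): 8.6 × 1.4, A = 12.04 cm², x = 5.7 cm, Ī = 74.207 cm⁴.
Centroid: x̄ = ΣA·x / ΣA = 2.448 cm.
Transfer each piece to the centroidal y-axis using Ī + A·d² with d = x − 2.448:
  vertical leg: d = -1.748 cm → contributes +72.099 cm⁴
  horizontal leg (remainder): d = 3.252 cm → contributes +201.54 cm⁴
Total I = 273.64 cm⁴.
Radius of gyration: k = √(I/A) = √(273.64 / 34.44) = 2.8187 cm.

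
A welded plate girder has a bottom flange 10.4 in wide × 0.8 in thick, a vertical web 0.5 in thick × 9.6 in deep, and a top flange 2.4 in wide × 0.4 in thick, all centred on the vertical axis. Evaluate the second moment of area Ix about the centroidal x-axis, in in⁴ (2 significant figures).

Ix ≈ 180 in⁴

Break the section into simple shapes (no overlaps), measuring from the bottom-left corner of the bounding box.
Bottom plate: 10.4 × 0.8, A = 8.32 in², y = 0.4 in, Ī = 0.4437 in⁴.
Web plate: 0.5 × 9.6, A = 4.8 in², y = 5.6 in, Ī = 36.86 in⁴.
Top plate: 2.4 × 0.4, A = 0.96 in², y = 10.6 in, Ī = 0.0128 in⁴.
Centroid: ȳ = ΣA·y / ΣA = 2.868 in.
Transfer each piece to the centroidal x-axis using Ī + A·d² with d = y − 2.868:
  bottom plate: d = -2.468 in → contributes +51.13 in⁴
  web plate: d = 2.732 in → contributes +72.69 in⁴
  top plate: d = 7.732 in → contributes +57.4 in⁴
Total I = 181.2 in⁴.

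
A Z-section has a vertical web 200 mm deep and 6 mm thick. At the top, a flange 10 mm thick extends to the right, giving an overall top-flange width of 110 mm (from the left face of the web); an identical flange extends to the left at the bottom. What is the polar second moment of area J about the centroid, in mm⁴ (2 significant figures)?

J ≈ 3.1 × 10⁷ mm⁴

Break the section into simple shapes (no overlaps), measuring from the bottom-left corner of the bounding box.
Web: 6 × 200, A = 1 200 mm², y = 100 mm, Ī = 4 000 000 mm⁴.
Top flange (beyond web): 104 × 10, A = 1 040 mm², y = 195 mm, Ī = 8 667 mm⁴.
Bottom flange (beyond web): 104 × 10, A = 1 040 mm², y = 5 mm, Ī = 8 667 mm⁴.
Centroid: ȳ = ΣA·y / ΣA = 100 mm.
Transfer each piece to the centroidal x-axis using Ī + A·d² with d = y − 100:
  web: d = 0 mm → contributes +4 000 000 mm⁴
  top flange (beyond web): d = 95 mm → contributes +9 394 667 mm⁴
  bottom flange (beyond web): d = -95 mm → contributes +9 394 667 mm⁴
Total I = 22 789 333 mm⁴.
For the y-axis: x̄ = 107 mm.
Repeating about the centroidal y-axis gives I_y = 8 170 373 mm⁴.
Polar second moment: J = I_x + I_y = 30 959 707 mm⁴.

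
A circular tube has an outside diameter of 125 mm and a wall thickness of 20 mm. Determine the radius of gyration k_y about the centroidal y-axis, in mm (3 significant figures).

k_y ≈ 37.8 mm

Decompose the section into non-overlapping parts with the origin at the bottom-left of its bounding rectangle.
Outer circle: ⌀125, A = 12 272 mm², x = 62.5 mm, Ī = 11 984 225 mm⁴.
Bore (subtracted): ⌀85, A = 5674.5 mm², x = 62.5 mm, Ī = 2 562 392 mm⁴.
By symmetry the centroid is at mid-width, x̄ = 62.5 mm.
All pieces are centred on the centroidal y-axis, so I = ΣĪ (holes subtracted) = 9 421 833 mm⁴.
Radius of gyration: k = √(I/A) = √(9 421 833 / 6597.3) = 37.791 mm.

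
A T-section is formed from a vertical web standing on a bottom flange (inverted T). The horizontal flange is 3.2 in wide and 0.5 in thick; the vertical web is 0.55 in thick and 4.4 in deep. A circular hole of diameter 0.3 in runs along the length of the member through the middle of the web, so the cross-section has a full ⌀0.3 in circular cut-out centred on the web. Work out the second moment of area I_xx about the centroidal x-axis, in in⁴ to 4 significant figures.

I_xx ≈ 9.650 in⁴

Split into non-overlapping primitives; take the origin at the lower-left of the bounding box.
Flange: 3.2 × 0.5, A = 1.6 in², y = 0.25 in, Ī = 0.0333333 in⁴.
Web: 0.55 × 4.4, A = 2.42 in², y = 2.7 in, Ī = 3.90427 in⁴.
Hole (subtracted): ⌀0.3, A = 0.0706858 in², y = 2.7 in, Ī = 0.000397608 in⁴.
Centroid: ȳ = ΣA·y / ΣA = 1.70742 in.
Transfer each piece to the centroidal x-axis using Ī + A·d² with d = y − 1.70742:
  flange: d = -1.45742 in → contributes +3.43186 in⁴
  web: d = 0.992577 in → contributes +6.28847 in⁴
  hole: d = 0.992577 in → contributes −0.070038 in⁴
Total I = 9.6503 in⁴.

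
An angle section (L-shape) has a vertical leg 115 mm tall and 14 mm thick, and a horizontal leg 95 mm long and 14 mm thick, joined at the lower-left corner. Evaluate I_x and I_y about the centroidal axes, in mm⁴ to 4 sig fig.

I_x ≈ 3.490 × 10⁶ mm⁴, I_y ≈ 2.148 × 10⁶ mm⁴

Split into non-overlapping primitives; take the origin at the lower-left of the bounding box.
Vertical leg: 14 × 115, A = 1 610 mm², y = 57.5 mm, Ī = 1 774 354 mm⁴.
Horizontal leg (remainder): 81 × 14, A = 1 134 mm², y = 7 mm, Ī = 18 522 mm⁴.
Centroid: ȳ = ΣA·y / ΣA = 36.6301 mm.
Transfer each piece to the centroidal x-axis using Ī + A·d² with d = y − 36.6301:
  vertical leg: d = 20.8699 mm → contributes +2 475 594 mm⁴
  horizontal leg (remainder): d = -29.6301 mm → contributes +1 014 109 mm⁴
Total I = 3 489 703 mm⁴.
For the y-axis: x̄ = 26.6301 mm.
Repeating about the centroidal y-axis gives I_y = 2 147 523 mm⁴.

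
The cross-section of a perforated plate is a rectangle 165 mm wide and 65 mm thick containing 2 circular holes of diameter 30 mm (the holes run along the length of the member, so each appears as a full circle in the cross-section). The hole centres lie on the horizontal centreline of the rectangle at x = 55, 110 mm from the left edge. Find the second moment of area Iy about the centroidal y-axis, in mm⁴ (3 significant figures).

Iy ≈ 2.32 × 10⁷ mm⁴

Decompose the section into non-overlapping parts with the origin at the bottom-left of its bounding rectangle.
Plate: 165 × 65, A = 10 725 mm², x = 82.5 mm, Ī = 24 332 344 mm⁴.
Hole 1 (subtracted): ⌀30, A = 706.86 mm², x = 55 mm, Ī = 39 761 mm⁴.
Hole 2 (subtracted): ⌀30, A = 706.86 mm², x = 110 mm, Ī = 39 761 mm⁴.
By symmetry the centroid is at mid-width, x̄ = 82.5 mm.
Transfer each piece to the centroidal y-axis using Ī + A·d² with d = x − 82.5:
  plate: d = 0 mm → contributes +24 332 344 mm⁴
  hole 1: d = -27.5 mm → contributes −574 322 mm⁴
  hole 2: d = 27.5 mm → contributes −574 322 mm⁴
Total I = 23 183 699 mm⁴.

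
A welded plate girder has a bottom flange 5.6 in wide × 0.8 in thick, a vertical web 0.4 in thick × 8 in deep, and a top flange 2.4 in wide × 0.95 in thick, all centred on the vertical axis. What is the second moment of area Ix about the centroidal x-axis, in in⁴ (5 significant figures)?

Ix ≈ 140.79 in⁴

Break the section into simple shapes (no overlaps), measuring from the bottom-left corner of the bounding box.
Bottom plate: 5.6 × 0.8, A = 4.48 in², y = 0.4 in, Ī = 0.2389333 in⁴.
Web plate: 0.4 × 8, A = 3.2 in², y = 4.8 in, Ī = 17.06667 in⁴.
Top plate: 2.4 × 0.95, A = 2.28 in², y = 9.275 in, Ī = 0.171475 in⁴.
Centroid: ȳ = ΣA·y / ΣA = 3.845281 in.
Transfer each piece to the centroidal x-axis using Ī + A·d² with d = y − 3.845281:
  bottom plate: d = -3.445281 in → contributes +53.41636 in⁴
  web plate: d = 0.9547189 in → contributes +19.98343 in⁴
  top plate: d = 5.429719 in → contributes +67.39009 in⁴
Total I = 140.7899 in⁴.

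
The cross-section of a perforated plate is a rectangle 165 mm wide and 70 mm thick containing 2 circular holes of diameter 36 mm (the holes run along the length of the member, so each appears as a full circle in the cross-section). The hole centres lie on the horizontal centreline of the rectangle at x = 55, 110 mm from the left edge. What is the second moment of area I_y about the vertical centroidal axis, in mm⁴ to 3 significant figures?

Split into non-overlapping primitives; take the origin at the lower-left of the bounding box.
Plate: 165 × 70, A = 11 550 mm², x = 82.5 mm, Ī = 26 204 063 mm⁴.
Hole 1 (subtracted): ⌀36, A = 1017.9 mm², x = 55 mm, Ī = 82 448 mm⁴.
Hole 2 (subtracted): ⌀36, A = 1017.9 mm², x = 110 mm, Ī = 82 448 mm⁴.
By symmetry the centroid is at mid-width, x̄ = 82.5 mm.
Transfer each piece to the vertical centroidal axis using Ī + A·d² with d = x − 82.5:
  plate: d = 0 mm → contributes +26 204 063 mm⁴
  hole 1: d = -27.5 mm → contributes −852 217 mm⁴
  hole 2: d = 27.5 mm → contributes −852 217 mm⁴
Total I = 24 499 629 mm⁴.

I_y ≈ 2.45 × 10⁷ mm⁴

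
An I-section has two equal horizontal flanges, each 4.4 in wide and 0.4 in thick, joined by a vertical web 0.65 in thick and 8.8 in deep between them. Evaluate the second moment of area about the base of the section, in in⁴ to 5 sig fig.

I_base ≈ 324.33 in⁴

Split into non-overlapping primitives; take the origin at the lower-left of the bounding box.
Bottom flange: 4.4 × 0.4, A = 1.76 in², y = 0.2 in, Ī = 0.02346667 in⁴.
Web: 0.65 × 8.8, A = 5.72 in², y = 4.8 in, Ī = 36.91307 in⁴.
Top flange: 4.4 × 0.4, A = 1.76 in², y = 9.4 in, Ī = 0.02346667 in⁴.
Transfer each piece to the base of the section using Ī + A·d² with d = y − 0:
  bottom flange: d = 0.2 in → contributes +0.09386667 in⁴
  web: d = 4.8 in → contributes +168.7019 in⁴
  top flange: d = 9.4 in → contributes +155.5371 in⁴
Total I = 324.3328 in⁴.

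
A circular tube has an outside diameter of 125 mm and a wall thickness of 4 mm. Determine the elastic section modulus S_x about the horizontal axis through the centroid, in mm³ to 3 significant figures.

S_x ≈ 4.46 × 10⁴ mm³

Treat the section as a set of non-overlapping primitives; coordinates are from the bounding-box lower-left.
Outer circle: ⌀125, A = 12 272 mm², y = 62.5 mm, Ī = 11 984 225 mm⁴.
Bore (subtracted): ⌀117, A = 10 751 mm², y = 62.5 mm, Ī = 9 198 422 mm⁴.
By symmetry the centroid is at mid-height, ȳ = 62.5 mm.
All pieces are centred on the horizontal axis through the centroid, so I = ΣĪ (holes subtracted) = 2 785 803 mm⁴.
Extreme fibre distance c = 62.5 mm; S = I/c = 44 573 mm³.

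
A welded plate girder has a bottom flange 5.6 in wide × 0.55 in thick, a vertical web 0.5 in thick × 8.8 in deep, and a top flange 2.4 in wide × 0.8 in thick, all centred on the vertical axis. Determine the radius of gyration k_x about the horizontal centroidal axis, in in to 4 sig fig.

k_x ≈ 3.821 in

Break the section into simple shapes (no overlaps), measuring from the bottom-left corner of the bounding box.
Bottom plate: 5.6 × 0.55, A = 3.08 in², y = 0.275 in, Ī = 0.0776417 in⁴.
Web plate: 0.5 × 8.8, A = 4.4 in², y = 4.95 in, Ī = 28.3947 in⁴.
Top plate: 2.4 × 0.8, A = 1.92 in², y = 9.75 in, Ī = 0.1024 in⁴.
Centroid: ȳ = ΣA·y / ΣA = 4.39862 in.
Transfer each piece to the horizontal centroidal axis using Ī + A·d² with d = y − 4.39862:
  bottom plate: d = -4.12362 in → contributes +52.4506 in⁴
  web plate: d = 0.551383 in → contributes +29.7324 in⁴
  top plate: d = 5.35138 in → contributes +55.086 in⁴
Total I = 137.269 in⁴.
Radius of gyration: k = √(I/A) = √(137.269 / 9.4) = 3.8214 in.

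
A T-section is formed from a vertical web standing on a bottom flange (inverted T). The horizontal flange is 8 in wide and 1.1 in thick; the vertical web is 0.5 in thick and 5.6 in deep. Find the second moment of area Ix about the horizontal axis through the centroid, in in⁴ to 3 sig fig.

Break the section into simple shapes (no overlaps), measuring from the bottom-left corner of the bounding box.
Flange: 8 × 1.1, A = 8.8 in², y = 0.55 in, Ī = 0.88733 in⁴.
Web: 0.5 × 5.6, A = 2.8 in², y = 3.9 in, Ī = 7.3173 in⁴.
Centroid: ȳ = ΣA·y / ΣA = 1.3586 in.
Transfer each piece to the horizontal axis through the centroid using Ī + A·d² with d = y − 1.3586:
  flange: d = -0.80862 in → contributes +6.6414 in⁴
  web: d = 2.5414 in → contributes +25.401 in⁴
Total I = 32.043 in⁴.

Ix ≈ 32.0 in⁴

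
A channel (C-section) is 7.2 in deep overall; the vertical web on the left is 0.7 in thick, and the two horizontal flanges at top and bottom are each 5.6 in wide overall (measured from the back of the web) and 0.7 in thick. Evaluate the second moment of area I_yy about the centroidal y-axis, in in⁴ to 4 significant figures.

I_yy ≈ 36.71 in⁴

Treat the section as a set of non-overlapping primitives; coordinates are from the bounding-box lower-left.
Web: 0.7 × 7.2, A = 5.04 in², x = 0.35 in, Ī = 0.2058 in⁴.
Top flange (beyond web): 4.9 × 0.7, A = 3.43 in², x = 3.15 in, Ī = 6.86286 in⁴.
Bottom flange (beyond web): 4.9 × 0.7, A = 3.43 in², x = 3.15 in, Ī = 6.86286 in⁴.
Centroid: x̄ = ΣA·x / ΣA = 1.96412 in.
Transfer each piece to the centroidal y-axis using Ī + A·d² with d = x − 1.96412:
  web: d = -1.61412 in → contributes +13.3369 in⁴
  top flange (beyond web): d = 1.18588 in → contributes +11.6865 in⁴
  bottom flange (beyond web): d = 1.18588 in → contributes +11.6865 in⁴
Total I = 36.7099 in⁴.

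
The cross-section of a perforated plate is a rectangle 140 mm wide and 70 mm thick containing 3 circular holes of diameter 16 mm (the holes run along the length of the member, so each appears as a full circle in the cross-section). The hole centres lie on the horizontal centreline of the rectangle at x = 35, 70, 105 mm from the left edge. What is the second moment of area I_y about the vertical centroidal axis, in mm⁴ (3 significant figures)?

Decompose the section into non-overlapping parts with the origin at the bottom-left of its bounding rectangle.
Plate: 140 × 70, A = 9 800 mm², x = 70 mm, Ī = 16 006 667 mm⁴.
Hole 1 (subtracted): ⌀16, A = 201.06 mm², x = 35 mm, Ī = 3 217 mm⁴.
Hole 2 (subtracted): ⌀16, A = 201.06 mm², x = 70 mm, Ī = 3 217 mm⁴.
Hole 3 (subtracted): ⌀16, A = 201.06 mm², x = 105 mm, Ī = 3 217 mm⁴.
By symmetry the centroid is at mid-width, x̄ = 70 mm.
Transfer each piece to the vertical centroidal axis using Ī + A·d² with d = x − 70:
  plate: d = 0 mm → contributes +16 006 667 mm⁴
  hole 1: d = -35 mm → contributes −249 518 mm⁴
  hole 2: d = 0 mm → contributes −3 217 mm⁴
  hole 3: d = 35 mm → contributes −249 518 mm⁴
Total I = 15 504 414 mm⁴.

I_y ≈ 1.55 × 10⁷ mm⁴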